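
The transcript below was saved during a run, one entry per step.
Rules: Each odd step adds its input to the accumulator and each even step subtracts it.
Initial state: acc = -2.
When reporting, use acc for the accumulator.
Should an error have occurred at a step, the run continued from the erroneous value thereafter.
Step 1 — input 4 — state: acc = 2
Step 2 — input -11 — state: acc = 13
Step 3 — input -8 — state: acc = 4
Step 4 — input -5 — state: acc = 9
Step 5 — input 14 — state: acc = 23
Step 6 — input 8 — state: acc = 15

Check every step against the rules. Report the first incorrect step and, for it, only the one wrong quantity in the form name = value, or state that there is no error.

1. acc = -2 + 4 = 2 (no discrepancy)
2. acc = 2 - -11 = 13 (matches)
3. acc = 13 + -8 = 5 (the transcript has a different value)
First deviation found at step 3; the corrected entry is acc = 5.

step 3, acc = 5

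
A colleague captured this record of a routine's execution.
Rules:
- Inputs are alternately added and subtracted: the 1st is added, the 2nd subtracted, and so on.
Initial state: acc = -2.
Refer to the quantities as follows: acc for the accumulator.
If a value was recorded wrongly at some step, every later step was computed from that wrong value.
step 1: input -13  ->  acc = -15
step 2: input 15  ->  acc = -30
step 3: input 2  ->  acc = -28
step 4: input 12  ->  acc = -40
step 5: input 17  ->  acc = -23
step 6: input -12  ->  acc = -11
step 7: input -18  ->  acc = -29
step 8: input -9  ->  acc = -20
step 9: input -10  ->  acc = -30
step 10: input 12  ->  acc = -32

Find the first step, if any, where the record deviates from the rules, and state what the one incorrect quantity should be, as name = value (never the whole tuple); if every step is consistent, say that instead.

step 1: acc = -2 + -13 = -15 -> consistent with the record
step 2: acc = -15 - 15 = -30 -> verified
step 3: acc = -30 + 2 = -28 -> confirmed correct
step 4: acc = -28 - 12 = -40 -> matches
step 5: acc = -40 + 17 = -23 -> matches
step 6: acc = -23 - -12 = -11 -> confirmed correct
step 7: acc = -11 + -18 = -29 -> agrees with the record
step 8: acc = -29 - -9 = -20 -> same as recorded
step 9: acc = -20 + -10 = -30 -> verified
step 10: acc = -30 - 12 = -42 -> first mismatch against the record
The audit stops at step 10: the recorded entry is wrong and should be acc = -42.

step 10, acc = -42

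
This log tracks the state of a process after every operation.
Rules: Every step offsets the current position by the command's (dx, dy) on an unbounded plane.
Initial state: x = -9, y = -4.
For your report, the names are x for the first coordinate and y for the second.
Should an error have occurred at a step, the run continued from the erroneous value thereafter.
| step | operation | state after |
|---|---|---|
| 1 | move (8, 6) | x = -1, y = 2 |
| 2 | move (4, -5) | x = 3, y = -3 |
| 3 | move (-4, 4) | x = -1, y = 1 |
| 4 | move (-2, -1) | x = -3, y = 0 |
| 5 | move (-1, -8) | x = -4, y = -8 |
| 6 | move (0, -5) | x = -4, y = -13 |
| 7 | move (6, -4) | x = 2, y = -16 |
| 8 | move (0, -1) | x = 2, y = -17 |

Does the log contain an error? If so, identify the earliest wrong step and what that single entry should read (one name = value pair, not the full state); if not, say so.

step 7, y = -17

1. x = -9 + (8) = -1, y = -4 + (6) = 2 (verified)
2. x = -1 + (4) = 3, y = 2 + (-5) = -3 (exactly as logged)
3. x = 3 + (-4) = -1, y = -3 + (4) = 1 (verified)
4. x = -1 + (-2) = -3, y = 1 + (-1) = 0 (checks out)
5. x = -3 + (-1) = -4, y = 0 + (-8) = -8 (consistent with the log)
6. x = -4 + (0) = -4, y = -8 + (-5) = -13 (verified)
7. x = -4 + (6) = 2, y = -13 + (-4) = -17 (not what was recorded)
First deviation found at step 7; the corrected entry is y = -17.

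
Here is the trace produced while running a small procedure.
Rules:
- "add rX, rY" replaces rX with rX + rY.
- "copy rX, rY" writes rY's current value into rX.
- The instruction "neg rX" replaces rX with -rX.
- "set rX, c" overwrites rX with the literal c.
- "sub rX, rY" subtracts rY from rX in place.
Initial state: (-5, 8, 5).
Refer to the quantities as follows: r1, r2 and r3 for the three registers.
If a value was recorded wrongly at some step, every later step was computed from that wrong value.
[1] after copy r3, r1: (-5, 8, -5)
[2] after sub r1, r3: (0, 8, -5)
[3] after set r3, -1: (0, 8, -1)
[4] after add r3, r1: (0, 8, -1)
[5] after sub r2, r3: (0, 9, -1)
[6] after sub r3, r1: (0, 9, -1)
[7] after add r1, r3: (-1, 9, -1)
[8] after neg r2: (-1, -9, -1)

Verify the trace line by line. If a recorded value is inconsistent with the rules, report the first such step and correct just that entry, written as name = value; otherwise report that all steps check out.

step 1: r3 = -5 -> no discrepancy
step 2: r1 = -5 - -5 = 0 -> confirmed correct
step 3: r3 = -1 -> same as recorded
step 4: r3 = -1 + 0 = -1 -> confirmed correct
step 5: r2 = 8 - -1 = 9 -> same as recorded
step 6: r3 = -1 - 0 = -1 -> agrees with the trace
step 7: r1 = 0 + -1 = -1 -> matches
step 8: r2 = -(9) = -9 -> consistent with the trace
Every step is consistent.

no error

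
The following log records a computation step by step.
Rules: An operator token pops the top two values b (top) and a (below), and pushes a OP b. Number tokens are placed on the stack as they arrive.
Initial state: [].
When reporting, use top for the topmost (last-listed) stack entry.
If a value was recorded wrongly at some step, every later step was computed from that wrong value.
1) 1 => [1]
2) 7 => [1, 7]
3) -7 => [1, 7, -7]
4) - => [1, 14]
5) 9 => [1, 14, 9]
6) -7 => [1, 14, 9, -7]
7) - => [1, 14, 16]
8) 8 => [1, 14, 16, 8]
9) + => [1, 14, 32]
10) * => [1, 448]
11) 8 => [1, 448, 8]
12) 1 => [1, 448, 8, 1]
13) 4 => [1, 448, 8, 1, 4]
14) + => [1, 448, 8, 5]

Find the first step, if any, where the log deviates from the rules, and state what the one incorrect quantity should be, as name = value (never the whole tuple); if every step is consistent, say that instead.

step 9, top = 24

step 1: push 1: top = 1 -> verified
step 2: push 7: top = 7 -> consistent with the log
step 3: push -7: top = -7 -> matches
step 4: 7 - -7 = 14 -> checks out
step 5: push 9: top = 9 -> same as recorded
step 6: push -7: top = -7 -> no discrepancy
step 7: 9 - -7 = 16 -> no discrepancy
step 8: push 8: top = 8 -> no discrepancy
step 9: 16 + 8 = 24 -> the entry is off here
First incorrect step: 9; the correct value is top = 24.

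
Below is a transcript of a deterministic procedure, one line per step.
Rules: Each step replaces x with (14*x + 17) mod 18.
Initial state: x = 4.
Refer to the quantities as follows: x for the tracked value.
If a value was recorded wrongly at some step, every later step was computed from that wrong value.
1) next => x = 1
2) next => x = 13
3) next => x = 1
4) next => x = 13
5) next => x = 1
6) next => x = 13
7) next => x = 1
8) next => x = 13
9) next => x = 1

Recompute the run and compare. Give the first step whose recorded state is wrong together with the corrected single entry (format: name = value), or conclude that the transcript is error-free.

1. x = (14*4 + 17) mod 18 = 1 (in agreement)
2. x = (14*1 + 17) mod 18 = 13 (consistent with the transcript)
3. x = (14*13 + 17) mod 18 = 1 (matches)
4. x = (14*1 + 17) mod 18 = 13 (matches)
5. x = (14*13 + 17) mod 18 = 1 (agrees with the transcript)
6. x = (14*1 + 17) mod 18 = 13 (consistent with the transcript)
7. x = (14*13 + 17) mod 18 = 1 (matches)
8. x = (14*1 + 17) mod 18 = 13 (confirmed correct)
9. x = (14*13 + 17) mod 18 = 1 (verified)
All steps check out; nothing to correct.

no error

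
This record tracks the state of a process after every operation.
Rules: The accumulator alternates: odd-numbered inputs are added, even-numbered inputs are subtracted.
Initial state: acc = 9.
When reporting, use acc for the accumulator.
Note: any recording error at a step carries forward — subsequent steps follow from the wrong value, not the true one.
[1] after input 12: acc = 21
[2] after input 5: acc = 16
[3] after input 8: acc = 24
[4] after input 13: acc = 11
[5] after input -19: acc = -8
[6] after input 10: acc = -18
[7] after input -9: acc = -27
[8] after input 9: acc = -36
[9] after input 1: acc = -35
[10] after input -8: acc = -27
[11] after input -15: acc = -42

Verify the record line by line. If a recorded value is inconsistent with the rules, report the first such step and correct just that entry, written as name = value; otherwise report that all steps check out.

no error

Recomputing the run from the initial state:
step 1: acc = 21
step 2: acc = 16
step 3: acc = 24
step 4: acc = 11
step 5: acc = -8
step 6: acc = -18
step 7: acc = -27
step 8: acc = -36
step 9: acc = -35
step 10: acc = -27
step 11: acc = -42
This matches the record at every step.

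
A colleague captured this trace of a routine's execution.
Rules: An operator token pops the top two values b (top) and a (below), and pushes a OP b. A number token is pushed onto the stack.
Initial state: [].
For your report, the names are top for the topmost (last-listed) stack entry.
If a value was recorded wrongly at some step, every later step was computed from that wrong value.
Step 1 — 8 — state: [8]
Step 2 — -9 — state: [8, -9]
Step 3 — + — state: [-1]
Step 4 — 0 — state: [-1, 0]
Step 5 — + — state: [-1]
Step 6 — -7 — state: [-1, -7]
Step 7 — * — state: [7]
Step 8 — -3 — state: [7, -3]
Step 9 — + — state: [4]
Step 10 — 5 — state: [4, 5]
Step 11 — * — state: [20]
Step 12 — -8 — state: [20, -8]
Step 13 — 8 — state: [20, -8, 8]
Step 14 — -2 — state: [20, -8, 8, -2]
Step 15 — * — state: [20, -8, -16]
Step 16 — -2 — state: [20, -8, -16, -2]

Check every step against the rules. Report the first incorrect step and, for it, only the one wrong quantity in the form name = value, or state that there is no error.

step 1: push 8: top = 8 -> verified
step 2: push -9: top = -9 -> same as recorded
step 3: 8 + -9 = -1 -> same as recorded
step 4: push 0: top = 0 -> exactly as logged
step 5: -1 + 0 = -1 -> exactly as logged
step 6: push -7: top = -7 -> no discrepancy
step 7: -1 * -7 = 7 -> agrees with the trace
step 8: push -3: top = -3 -> in agreement
step 9: 7 + -3 = 4 -> matches
step 10: push 5: top = 5 -> verified
step 11: 4 * 5 = 20 -> in agreement
step 12: push -8: top = -8 -> agrees with the trace
step 13: push 8: top = 8 -> verified
step 14: push -2: top = -2 -> consistent with the trace
step 15: 8 * -2 = -16 -> same as recorded
step 16: push -2: top = -2 -> no discrepancy
Each recorded entry agrees with the recomputation.

no error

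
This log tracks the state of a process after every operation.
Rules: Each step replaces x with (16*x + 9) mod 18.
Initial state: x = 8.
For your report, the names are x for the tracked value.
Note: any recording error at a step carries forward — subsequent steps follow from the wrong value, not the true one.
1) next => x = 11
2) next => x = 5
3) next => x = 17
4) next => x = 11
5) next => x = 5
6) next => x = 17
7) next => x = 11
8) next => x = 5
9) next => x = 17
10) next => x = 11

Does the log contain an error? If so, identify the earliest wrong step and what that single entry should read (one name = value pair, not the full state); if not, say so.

no error

Recomputing the run from the initial state:
step 1: x = 11
step 2: x = 5
step 3: x = 17
step 4: x = 11
step 5: x = 5
step 6: x = 17
step 7: x = 11
step 8: x = 5
step 9: x = 17
step 10: x = 11
This matches the log at every step.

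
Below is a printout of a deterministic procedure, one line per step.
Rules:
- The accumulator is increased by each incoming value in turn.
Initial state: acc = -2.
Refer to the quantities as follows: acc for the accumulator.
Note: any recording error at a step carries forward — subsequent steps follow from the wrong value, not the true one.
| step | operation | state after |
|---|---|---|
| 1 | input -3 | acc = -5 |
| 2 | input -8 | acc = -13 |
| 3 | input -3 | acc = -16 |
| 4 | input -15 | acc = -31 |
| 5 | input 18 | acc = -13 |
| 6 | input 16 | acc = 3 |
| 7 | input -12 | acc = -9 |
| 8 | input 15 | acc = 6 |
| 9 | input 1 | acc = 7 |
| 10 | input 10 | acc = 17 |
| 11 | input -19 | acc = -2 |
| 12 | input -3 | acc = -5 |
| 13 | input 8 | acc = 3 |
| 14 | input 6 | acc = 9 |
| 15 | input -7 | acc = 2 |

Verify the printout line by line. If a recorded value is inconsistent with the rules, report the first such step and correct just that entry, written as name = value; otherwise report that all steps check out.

no error

Recomputing the run from the initial state:
step 1: acc = -5
step 2: acc = -13
step 3: acc = -16
step 4: acc = -31
step 5: acc = -13
step 6: acc = 3
step 7: acc = -9
step 8: acc = 6
step 9: acc = 7
step 10: acc = 17
step 11: acc = -2
step 12: acc = -5
step 13: acc = 3
step 14: acc = 9
step 15: acc = 2
This matches the printout at every step.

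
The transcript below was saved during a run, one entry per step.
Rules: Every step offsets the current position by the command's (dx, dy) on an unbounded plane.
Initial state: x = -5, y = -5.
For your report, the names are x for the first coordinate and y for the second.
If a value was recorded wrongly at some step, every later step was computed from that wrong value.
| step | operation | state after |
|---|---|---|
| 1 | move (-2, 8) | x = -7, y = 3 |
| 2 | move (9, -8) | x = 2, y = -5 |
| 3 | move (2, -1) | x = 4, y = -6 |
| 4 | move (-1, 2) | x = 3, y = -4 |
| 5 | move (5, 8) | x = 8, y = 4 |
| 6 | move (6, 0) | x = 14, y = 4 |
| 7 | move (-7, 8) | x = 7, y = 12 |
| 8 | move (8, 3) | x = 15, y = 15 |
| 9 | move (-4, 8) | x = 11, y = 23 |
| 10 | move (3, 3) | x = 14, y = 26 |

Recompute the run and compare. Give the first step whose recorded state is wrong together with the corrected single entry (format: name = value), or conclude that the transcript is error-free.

no error

1. x = -5 + (-2) = -7, y = -5 + (8) = 3 (verified)
2. x = -7 + (9) = 2, y = 3 + (-8) = -5 (matches)
3. x = 2 + (2) = 4, y = -5 + (-1) = -6 (confirmed correct)
4. x = 4 + (-1) = 3, y = -6 + (2) = -4 (confirmed correct)
5. x = 3 + (5) = 8, y = -4 + (8) = 4 (same as recorded)
6. x = 8 + (6) = 14, y = 4 + (0) = 4 (verified)
7. x = 14 + (-7) = 7, y = 4 + (8) = 12 (consistent with the transcript)
8. x = 7 + (8) = 15, y = 12 + (3) = 15 (in agreement)
9. x = 15 + (-4) = 11, y = 15 + (8) = 23 (in agreement)
10. x = 11 + (3) = 14, y = 23 + (3) = 26 (no discrepancy)
No step deviates from the rules.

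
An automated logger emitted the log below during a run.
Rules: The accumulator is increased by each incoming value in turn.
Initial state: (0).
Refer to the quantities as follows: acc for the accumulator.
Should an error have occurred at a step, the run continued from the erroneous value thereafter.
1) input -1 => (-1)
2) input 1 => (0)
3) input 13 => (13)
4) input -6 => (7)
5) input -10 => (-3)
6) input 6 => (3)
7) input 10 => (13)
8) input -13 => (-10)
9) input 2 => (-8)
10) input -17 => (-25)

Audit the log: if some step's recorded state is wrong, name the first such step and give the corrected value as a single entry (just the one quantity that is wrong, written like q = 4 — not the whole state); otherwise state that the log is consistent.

step 8, acc = 0

Recomputing the run from the initial state:
step 1: acc = -1
step 2: acc = 0
step 3: acc = 13
step 4: acc = 7
step 5: acc = -3
step 6: acc = 3
step 7: acc = 13
step 8: acc = 0
step 9: acc = 2
step 10: acc = -15
The first disagreement with the log is at step 8, where the value should be acc = 0.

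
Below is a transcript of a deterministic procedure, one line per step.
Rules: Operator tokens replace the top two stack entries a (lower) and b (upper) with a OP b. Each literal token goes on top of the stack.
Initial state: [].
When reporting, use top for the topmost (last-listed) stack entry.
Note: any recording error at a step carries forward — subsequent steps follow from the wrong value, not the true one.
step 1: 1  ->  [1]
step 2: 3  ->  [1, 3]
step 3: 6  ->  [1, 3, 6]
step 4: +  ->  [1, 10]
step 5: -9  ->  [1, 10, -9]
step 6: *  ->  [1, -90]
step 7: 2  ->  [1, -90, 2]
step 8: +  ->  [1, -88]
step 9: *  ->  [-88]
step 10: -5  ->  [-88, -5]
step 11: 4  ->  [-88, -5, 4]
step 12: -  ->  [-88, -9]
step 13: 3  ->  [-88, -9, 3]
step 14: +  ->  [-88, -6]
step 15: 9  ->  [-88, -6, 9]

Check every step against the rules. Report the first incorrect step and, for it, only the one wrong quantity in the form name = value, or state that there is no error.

1. push 1: top = 1 (checks out)
2. push 3: top = 3 (confirmed correct)
3. push 6: top = 6 (consistent with the transcript)
4. 3 + 6 = 9 (the recorded entry deviates here)
So the first discrepancy is step 4, where the right value is top = 9.

step 4, top = 9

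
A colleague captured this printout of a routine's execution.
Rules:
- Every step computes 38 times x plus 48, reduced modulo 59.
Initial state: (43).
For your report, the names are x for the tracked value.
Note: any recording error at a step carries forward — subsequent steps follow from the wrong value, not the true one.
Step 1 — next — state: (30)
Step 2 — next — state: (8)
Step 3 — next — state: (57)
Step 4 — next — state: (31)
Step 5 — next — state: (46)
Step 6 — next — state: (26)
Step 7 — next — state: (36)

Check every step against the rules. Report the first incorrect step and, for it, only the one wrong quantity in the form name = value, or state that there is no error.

step 7, x = 33

Step 1: x = (38*43 + 48) mod 59 = 30 — consistent with the printout.
Step 2: x = (38*30 + 48) mod 59 = 8 — confirmed correct.
Step 3: x = (38*8 + 48) mod 59 = 57 — in agreement.
Step 4: x = (38*57 + 48) mod 59 = 31 — in agreement.
Step 5: x = (38*31 + 48) mod 59 = 46 — verified.
Step 6: x = (38*46 + 48) mod 59 = 26 — checks out.
Step 7: x = (38*26 + 48) mod 59 = 33 — this is not what the printout shows.
Step 7 is the first one off; corrected, x = 33.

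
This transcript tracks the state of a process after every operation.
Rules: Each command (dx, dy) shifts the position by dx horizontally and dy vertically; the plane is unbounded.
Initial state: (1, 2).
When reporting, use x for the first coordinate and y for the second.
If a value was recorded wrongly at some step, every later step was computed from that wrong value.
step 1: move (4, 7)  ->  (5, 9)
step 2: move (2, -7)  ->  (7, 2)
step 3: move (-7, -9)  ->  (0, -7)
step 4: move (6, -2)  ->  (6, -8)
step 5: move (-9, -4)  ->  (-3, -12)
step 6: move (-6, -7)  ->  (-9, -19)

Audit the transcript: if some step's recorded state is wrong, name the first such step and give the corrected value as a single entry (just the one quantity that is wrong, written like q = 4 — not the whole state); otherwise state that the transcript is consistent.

Recomputing the run from the initial state:
step 1: x = 5, y = 9
step 2: x = 7, y = 2
step 3: x = 0, y = -7
step 4: x = 6, y = -9
step 5: x = -3, y = -13
step 6: x = -9, y = -20
The first disagreement with the transcript is at step 4, where the value should be y = -9.

step 4, y = -9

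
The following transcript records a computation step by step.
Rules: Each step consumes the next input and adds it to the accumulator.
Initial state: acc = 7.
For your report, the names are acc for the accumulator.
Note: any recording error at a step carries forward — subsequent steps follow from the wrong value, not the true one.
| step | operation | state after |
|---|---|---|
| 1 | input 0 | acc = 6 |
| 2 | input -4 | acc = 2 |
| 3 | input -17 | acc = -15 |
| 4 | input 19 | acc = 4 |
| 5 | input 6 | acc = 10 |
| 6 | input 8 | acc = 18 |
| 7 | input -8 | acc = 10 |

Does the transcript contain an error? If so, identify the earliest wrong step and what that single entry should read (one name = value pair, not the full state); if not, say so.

step 1, acc = 7

step 1: acc = 7 + 0 = 7 -> this is not what the transcript shows
So the first discrepancy is step 1, where the right value is acc = 7.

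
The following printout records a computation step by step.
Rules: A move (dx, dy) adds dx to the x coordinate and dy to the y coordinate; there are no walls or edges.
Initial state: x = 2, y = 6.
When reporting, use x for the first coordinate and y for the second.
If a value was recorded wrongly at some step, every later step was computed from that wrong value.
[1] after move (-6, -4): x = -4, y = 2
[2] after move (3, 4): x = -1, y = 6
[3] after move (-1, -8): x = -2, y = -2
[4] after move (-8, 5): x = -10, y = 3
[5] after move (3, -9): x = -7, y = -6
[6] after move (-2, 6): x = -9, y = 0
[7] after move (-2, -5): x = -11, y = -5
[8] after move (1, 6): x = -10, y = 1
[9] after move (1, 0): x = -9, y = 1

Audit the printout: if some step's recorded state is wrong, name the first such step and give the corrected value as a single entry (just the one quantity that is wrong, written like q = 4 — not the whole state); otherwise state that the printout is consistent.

Recomputing the run from the initial state:
step 1: x = -4, y = 2
step 2: x = -1, y = 6
step 3: x = -2, y = -2
step 4: x = -10, y = 3
step 5: x = -7, y = -6
step 6: x = -9, y = 0
step 7: x = -11, y = -5
step 8: x = -10, y = 1
step 9: x = -9, y = 1
This matches the printout at every step.

no error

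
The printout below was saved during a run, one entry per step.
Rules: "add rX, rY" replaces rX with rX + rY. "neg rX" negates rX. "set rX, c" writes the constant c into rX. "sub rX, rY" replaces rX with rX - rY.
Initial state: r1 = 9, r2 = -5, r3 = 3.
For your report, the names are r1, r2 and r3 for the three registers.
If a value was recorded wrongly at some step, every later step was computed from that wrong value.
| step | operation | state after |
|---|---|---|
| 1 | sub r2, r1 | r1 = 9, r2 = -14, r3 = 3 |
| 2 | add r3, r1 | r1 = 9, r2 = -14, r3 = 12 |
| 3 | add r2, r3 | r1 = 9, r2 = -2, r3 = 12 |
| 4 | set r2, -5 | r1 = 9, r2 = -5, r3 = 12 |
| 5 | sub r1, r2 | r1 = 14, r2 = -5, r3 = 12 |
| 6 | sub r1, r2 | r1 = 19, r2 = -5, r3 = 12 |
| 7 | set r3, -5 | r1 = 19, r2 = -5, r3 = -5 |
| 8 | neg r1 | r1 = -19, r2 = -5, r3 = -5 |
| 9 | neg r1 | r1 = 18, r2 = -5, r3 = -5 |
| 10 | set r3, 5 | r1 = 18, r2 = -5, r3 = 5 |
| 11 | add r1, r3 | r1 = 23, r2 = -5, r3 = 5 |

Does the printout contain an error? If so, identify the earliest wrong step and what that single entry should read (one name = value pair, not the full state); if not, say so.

step 9, r1 = 19

Recomputing the run from the initial state:
step 1: r1 = 9, r2 = -14, r3 = 3
step 2: r1 = 9, r2 = -14, r3 = 12
step 3: r1 = 9, r2 = -2, r3 = 12
step 4: r1 = 9, r2 = -5, r3 = 12
step 5: r1 = 14, r2 = -5, r3 = 12
step 6: r1 = 19, r2 = -5, r3 = 12
step 7: r1 = 19, r2 = -5, r3 = -5
step 8: r1 = -19, r2 = -5, r3 = -5
step 9: r1 = 19, r2 = -5, r3 = -5
step 10: r1 = 19, r2 = -5, r3 = 5
step 11: r1 = 24, r2 = -5, r3 = 5
The first disagreement with the printout is at step 9, where the value should be r1 = 19.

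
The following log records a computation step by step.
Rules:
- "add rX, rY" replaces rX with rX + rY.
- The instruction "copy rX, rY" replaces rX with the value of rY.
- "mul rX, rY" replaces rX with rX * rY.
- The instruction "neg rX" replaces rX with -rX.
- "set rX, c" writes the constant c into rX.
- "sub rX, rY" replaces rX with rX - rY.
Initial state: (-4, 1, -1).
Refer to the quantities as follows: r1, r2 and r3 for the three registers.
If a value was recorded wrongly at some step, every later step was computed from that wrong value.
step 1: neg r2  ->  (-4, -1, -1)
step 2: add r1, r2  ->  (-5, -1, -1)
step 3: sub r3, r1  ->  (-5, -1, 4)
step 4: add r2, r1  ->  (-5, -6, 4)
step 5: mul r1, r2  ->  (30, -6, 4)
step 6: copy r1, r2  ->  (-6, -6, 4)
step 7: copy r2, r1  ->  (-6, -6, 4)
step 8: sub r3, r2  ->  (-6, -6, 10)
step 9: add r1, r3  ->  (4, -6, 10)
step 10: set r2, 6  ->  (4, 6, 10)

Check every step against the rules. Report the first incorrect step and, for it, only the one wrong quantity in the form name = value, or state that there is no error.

Recomputing the run from the initial state:
step 1: r1 = -4, r2 = -1, r3 = -1
step 2: r1 = -5, r2 = -1, r3 = -1
step 3: r1 = -5, r2 = -1, r3 = 4
step 4: r1 = -5, r2 = -6, r3 = 4
step 5: r1 = 30, r2 = -6, r3 = 4
step 6: r1 = -6, r2 = -6, r3 = 4
step 7: r1 = -6, r2 = -6, r3 = 4
step 8: r1 = -6, r2 = -6, r3 = 10
step 9: r1 = 4, r2 = -6, r3 = 10
step 10: r1 = 4, r2 = 6, r3 = 10
This matches the log at every step.

no error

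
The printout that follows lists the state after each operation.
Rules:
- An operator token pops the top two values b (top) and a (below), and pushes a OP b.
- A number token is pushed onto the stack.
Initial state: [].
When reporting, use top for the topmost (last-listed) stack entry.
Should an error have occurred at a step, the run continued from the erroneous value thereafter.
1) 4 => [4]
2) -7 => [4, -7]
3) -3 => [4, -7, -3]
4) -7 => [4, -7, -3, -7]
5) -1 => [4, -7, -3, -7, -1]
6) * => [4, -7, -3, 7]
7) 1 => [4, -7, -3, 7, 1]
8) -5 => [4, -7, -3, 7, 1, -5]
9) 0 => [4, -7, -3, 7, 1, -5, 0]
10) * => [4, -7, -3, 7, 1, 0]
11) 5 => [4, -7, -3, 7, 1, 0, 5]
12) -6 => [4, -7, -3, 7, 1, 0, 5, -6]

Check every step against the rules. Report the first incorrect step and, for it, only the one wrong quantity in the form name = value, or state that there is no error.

no error

1. push 4: top = 4 (consistent with the printout)
2. push -7: top = -7 (agrees with the printout)
3. push -3: top = -3 (agrees with the printout)
4. push -7: top = -7 (verified)
5. push -1: top = -1 (consistent with the printout)
6. -7 * -1 = 7 (agrees with the printout)
7. push 1: top = 1 (consistent with the printout)
8. push -5: top = -5 (confirmed correct)
9. push 0: top = 0 (agrees with the printout)
10. -5 * 0 = 0 (checks out)
11. push 5: top = 5 (verified)
12. push -6: top = -6 (agrees with the printout)
All entries verified; no error found.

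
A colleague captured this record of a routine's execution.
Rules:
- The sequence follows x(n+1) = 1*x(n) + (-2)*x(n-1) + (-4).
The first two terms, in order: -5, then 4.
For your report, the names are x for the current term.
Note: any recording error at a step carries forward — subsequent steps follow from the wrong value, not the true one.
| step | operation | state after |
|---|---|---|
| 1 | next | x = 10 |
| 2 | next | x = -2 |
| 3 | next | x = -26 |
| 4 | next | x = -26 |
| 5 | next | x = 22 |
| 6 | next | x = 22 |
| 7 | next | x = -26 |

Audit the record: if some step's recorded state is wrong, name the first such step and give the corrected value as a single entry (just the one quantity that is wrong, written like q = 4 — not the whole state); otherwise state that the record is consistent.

step 1: x = 1*(4) + (-2)*(-5) + (-4) = 10 -> consistent with the record
step 2: x = 1*(10) + (-2)*(4) + (-4) = -2 -> exactly as logged
step 3: x = 1*(-2) + (-2)*(10) + (-4) = -26 -> in agreement
step 4: x = 1*(-26) + (-2)*(-2) + (-4) = -26 -> agrees with the record
step 5: x = 1*(-26) + (-2)*(-26) + (-4) = 22 -> exactly as logged
step 6: x = 1*(22) + (-2)*(-26) + (-4) = 70 -> the record disagrees here
First deviation found at step 6; the corrected entry is x = 70.

step 6, x = 70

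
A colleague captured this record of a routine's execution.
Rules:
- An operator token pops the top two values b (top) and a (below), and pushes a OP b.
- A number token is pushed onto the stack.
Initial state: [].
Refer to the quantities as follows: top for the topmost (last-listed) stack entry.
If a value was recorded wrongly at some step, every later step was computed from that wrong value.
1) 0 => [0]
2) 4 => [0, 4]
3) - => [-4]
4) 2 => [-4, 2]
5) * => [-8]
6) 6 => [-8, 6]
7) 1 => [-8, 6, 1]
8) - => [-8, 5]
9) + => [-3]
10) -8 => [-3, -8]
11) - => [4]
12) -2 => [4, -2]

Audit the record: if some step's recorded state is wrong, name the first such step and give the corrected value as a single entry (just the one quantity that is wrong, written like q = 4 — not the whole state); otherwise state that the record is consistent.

step 11, top = 5

1. push 0: top = 0 (same as recorded)
2. push 4: top = 4 (confirmed correct)
3. 0 - 4 = -4 (matches)
4. push 2: top = 2 (matches)
5. -4 * 2 = -8 (verified)
6. push 6: top = 6 (exactly as logged)
7. push 1: top = 1 (confirmed correct)
8. 6 - 1 = 5 (matches)
9. -8 + 5 = -3 (confirmed correct)
10. push -8: top = -8 (in agreement)
11. -3 - -8 = 5 (not what was recorded)
Step 11 is the first one off; corrected, top = 5.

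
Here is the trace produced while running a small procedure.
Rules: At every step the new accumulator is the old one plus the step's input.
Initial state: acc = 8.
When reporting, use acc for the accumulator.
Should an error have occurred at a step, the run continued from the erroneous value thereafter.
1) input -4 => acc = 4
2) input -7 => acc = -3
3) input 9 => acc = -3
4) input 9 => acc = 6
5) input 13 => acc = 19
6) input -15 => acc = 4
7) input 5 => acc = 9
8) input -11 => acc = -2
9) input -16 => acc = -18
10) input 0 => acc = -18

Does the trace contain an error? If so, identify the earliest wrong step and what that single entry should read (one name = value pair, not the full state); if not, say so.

1. acc = 8 + -4 = 4 (verified)
2. acc = 4 + -7 = -3 (agrees with the trace)
3. acc = -3 + 9 = 6 (the trace disagrees here)
The audit stops at step 3: the recorded entry is wrong and should be acc = 6.

step 3, acc = 6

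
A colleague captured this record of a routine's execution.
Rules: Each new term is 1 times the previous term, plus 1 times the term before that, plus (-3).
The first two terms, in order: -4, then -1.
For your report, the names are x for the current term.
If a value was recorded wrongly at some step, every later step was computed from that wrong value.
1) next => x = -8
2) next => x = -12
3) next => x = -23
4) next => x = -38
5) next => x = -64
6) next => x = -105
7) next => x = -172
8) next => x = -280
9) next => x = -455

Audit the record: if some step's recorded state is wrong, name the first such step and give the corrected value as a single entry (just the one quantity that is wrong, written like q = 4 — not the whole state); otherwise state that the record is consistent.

Step 1: x = 1*(-1) + (1)*(-4) + (-3) = -8 — consistent with the record.
Step 2: x = 1*(-8) + (1)*(-1) + (-3) = -12 — confirmed correct.
Step 3: x = 1*(-12) + (1)*(-8) + (-3) = -23 — checks out.
Step 4: x = 1*(-23) + (1)*(-12) + (-3) = -38 — confirmed correct.
Step 5: x = 1*(-38) + (1)*(-23) + (-3) = -64 — checks out.
Step 6: x = 1*(-64) + (1)*(-38) + (-3) = -105 — no discrepancy.
Step 7: x = 1*(-105) + (1)*(-64) + (-3) = -172 — same as recorded.
Step 8: x = 1*(-172) + (1)*(-105) + (-3) = -280 — in agreement.
Step 9: x = 1*(-280) + (1)*(-172) + (-3) = -455 — verified.
Nothing is out of place; the run is error-free.

no error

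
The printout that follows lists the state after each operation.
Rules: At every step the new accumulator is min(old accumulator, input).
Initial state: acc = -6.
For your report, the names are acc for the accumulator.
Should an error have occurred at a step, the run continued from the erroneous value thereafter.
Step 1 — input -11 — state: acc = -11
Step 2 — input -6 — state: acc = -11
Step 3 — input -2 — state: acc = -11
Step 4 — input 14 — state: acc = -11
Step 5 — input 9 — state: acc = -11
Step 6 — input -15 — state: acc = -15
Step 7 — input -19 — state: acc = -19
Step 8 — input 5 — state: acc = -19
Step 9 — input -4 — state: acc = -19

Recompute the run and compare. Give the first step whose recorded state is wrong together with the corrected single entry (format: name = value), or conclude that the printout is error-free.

no error

Recomputing the run from the initial state:
step 1: acc = -11
step 2: acc = -11
step 3: acc = -11
step 4: acc = -11
step 5: acc = -11
step 6: acc = -15
step 7: acc = -19
step 8: acc = -19
step 9: acc = -19
This matches the printout at every step.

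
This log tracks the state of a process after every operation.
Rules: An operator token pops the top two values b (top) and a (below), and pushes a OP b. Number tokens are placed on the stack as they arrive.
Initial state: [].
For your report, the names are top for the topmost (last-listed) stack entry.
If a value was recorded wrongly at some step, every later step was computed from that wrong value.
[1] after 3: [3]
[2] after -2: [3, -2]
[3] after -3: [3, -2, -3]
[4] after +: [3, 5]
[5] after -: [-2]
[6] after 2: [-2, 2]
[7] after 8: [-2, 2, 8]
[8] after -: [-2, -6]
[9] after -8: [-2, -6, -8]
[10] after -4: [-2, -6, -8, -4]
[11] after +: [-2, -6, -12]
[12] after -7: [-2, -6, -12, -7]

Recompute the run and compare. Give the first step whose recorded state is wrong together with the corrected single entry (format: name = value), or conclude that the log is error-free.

Recomputing the run from the initial state:
step 1: [3]
step 2: [3, -2]
step 3: [3, -2, -3]
step 4: [3, -5]
step 5: [8]
step 6: [8, 2]
step 7: [8, 2, 8]
step 8: [8, -6]
step 9: [8, -6, -8]
step 10: [8, -6, -8, -4]
step 11: [8, -6, -12]
step 12: [8, -6, -12, -7]
The first disagreement with the log is at step 4, where the value should be top = -5.

step 4, top = -5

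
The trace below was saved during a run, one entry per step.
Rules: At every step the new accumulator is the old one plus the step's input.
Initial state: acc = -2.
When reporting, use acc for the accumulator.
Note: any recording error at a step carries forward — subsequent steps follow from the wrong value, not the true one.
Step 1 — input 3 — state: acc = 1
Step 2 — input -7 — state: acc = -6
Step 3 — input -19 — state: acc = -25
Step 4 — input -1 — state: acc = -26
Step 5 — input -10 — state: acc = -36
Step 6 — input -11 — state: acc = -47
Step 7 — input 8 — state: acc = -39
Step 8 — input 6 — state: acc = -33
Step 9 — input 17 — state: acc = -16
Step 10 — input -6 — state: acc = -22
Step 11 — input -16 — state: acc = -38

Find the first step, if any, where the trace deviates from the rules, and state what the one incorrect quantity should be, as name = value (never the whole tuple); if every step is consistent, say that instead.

no error

Recomputing the run from the initial state:
step 1: acc = 1
step 2: acc = -6
step 3: acc = -25
step 4: acc = -26
step 5: acc = -36
step 6: acc = -47
step 7: acc = -39
step 8: acc = -33
step 9: acc = -16
step 10: acc = -22
step 11: acc = -38
This matches the trace at every step.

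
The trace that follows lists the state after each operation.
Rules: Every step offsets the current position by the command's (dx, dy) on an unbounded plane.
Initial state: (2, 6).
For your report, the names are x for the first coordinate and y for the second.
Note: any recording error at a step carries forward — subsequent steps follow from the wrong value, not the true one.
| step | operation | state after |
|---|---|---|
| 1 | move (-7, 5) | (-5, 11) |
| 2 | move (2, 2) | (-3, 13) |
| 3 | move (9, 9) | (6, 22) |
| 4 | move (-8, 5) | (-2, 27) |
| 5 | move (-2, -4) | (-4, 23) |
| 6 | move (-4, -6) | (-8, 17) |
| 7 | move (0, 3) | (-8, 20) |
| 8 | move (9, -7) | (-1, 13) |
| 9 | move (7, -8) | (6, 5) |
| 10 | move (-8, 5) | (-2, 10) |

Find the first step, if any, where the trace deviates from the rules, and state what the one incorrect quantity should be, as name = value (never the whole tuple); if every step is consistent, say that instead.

step 8, x = 1

Step 1: x = 2 + (-7) = -5, y = 6 + (5) = 11 — matches.
Step 2: x = -5 + (2) = -3, y = 11 + (2) = 13 — verified.
Step 3: x = -3 + (9) = 6, y = 13 + (9) = 22 — matches.
Step 4: x = 6 + (-8) = -2, y = 22 + (5) = 27 — verified.
Step 5: x = -2 + (-2) = -4, y = 27 + (-4) = 23 — same as recorded.
Step 6: x = -4 + (-4) = -8, y = 23 + (-6) = 17 — in agreement.
Step 7: x = -8 + (0) = -8, y = 17 + (3) = 20 — same as recorded.
Step 8: x = -8 + (9) = 1, y = 20 + (-7) = 13 — the trace has a different value.
The audit stops at step 8: the recorded entry is wrong and should be x = 1.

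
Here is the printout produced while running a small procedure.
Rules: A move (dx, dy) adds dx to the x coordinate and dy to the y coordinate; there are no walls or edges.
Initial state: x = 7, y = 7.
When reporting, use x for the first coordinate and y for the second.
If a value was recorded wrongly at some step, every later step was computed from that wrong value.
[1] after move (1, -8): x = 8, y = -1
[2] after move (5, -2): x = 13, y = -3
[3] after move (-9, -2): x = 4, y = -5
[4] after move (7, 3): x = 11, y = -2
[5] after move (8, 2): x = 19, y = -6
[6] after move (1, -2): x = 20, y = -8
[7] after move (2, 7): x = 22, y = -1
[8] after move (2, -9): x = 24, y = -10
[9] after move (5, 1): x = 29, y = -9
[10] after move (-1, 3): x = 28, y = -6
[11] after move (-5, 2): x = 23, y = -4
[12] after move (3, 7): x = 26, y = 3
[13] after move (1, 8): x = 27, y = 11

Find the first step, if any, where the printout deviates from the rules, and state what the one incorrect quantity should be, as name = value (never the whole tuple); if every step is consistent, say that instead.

step 1: x = 7 + (1) = 8, y = 7 + (-8) = -1 -> verified
step 2: x = 8 + (5) = 13, y = -1 + (-2) = -3 -> confirmed correct
step 3: x = 13 + (-9) = 4, y = -3 + (-2) = -5 -> same as recorded
step 4: x = 4 + (7) = 11, y = -5 + (3) = -2 -> confirmed correct
step 5: x = 11 + (8) = 19, y = -2 + (2) = 0 -> not what was recorded
Step 5 is the first one off; corrected, y = 0.

step 5, y = 0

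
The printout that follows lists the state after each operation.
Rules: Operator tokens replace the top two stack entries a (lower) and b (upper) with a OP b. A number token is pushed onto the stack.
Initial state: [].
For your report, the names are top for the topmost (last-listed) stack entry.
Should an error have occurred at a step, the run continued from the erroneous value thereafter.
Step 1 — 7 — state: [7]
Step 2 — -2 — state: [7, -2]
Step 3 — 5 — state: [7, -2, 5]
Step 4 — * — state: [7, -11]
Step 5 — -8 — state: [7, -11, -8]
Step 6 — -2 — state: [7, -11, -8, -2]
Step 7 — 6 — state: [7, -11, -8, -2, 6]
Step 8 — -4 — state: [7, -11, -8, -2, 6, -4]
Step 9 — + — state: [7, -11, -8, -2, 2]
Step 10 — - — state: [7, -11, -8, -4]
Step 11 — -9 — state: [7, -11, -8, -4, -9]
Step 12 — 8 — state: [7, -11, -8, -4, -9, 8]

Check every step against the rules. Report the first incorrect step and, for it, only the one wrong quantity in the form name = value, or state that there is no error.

Recomputing the run from the initial state:
step 1: [7]
step 2: [7, -2]
step 3: [7, -2, 5]
step 4: [7, -10]
step 5: [7, -10, -8]
step 6: [7, -10, -8, -2]
step 7: [7, -10, -8, -2, 6]
step 8: [7, -10, -8, -2, 6, -4]
step 9: [7, -10, -8, -2, 2]
step 10: [7, -10, -8, -4]
step 11: [7, -10, -8, -4, -9]
step 12: [7, -10, -8, -4, -9, 8]
The first disagreement with the printout is at step 4, where the value should be top = -10.

step 4, top = -10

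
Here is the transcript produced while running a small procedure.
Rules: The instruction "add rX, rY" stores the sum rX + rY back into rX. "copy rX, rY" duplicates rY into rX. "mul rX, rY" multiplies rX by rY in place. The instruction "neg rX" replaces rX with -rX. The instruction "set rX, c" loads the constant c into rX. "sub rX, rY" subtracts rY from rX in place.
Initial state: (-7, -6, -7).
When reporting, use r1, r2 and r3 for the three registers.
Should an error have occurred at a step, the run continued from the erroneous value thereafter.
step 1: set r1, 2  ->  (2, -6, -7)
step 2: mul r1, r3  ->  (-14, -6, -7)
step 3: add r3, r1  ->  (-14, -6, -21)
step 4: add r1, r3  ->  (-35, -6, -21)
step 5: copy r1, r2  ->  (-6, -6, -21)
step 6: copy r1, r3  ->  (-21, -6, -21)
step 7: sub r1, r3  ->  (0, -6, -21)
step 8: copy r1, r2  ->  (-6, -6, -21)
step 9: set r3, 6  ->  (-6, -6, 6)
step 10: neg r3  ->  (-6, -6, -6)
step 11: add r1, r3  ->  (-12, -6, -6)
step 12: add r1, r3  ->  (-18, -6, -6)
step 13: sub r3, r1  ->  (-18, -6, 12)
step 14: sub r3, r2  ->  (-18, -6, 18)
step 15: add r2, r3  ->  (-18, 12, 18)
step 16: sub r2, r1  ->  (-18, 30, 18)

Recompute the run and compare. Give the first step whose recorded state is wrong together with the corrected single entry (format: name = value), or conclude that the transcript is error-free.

1. r1 = 2 (in agreement)
2. r1 = 2 * -7 = -14 (checks out)
3. r3 = -7 + -14 = -21 (exactly as logged)
4. r1 = -14 + -21 = -35 (agrees with the transcript)
5. r1 = -6 (consistent with the transcript)
6. r1 = -21 (checks out)
7. r1 = -21 - -21 = 0 (agrees with the transcript)
8. r1 = -6 (consistent with the transcript)
9. r3 = 6 (agrees with the transcript)
10. r3 = -(6) = -6 (consistent with the transcript)
11. r1 = -6 + -6 = -12 (confirmed correct)
12. r1 = -12 + -6 = -18 (exactly as logged)
13. r3 = -6 - -18 = 12 (matches)
14. r3 = 12 - -6 = 18 (no discrepancy)
15. r2 = -6 + 18 = 12 (same as recorded)
16. r2 = 12 - -18 = 30 (same as recorded)
No step deviates from the rules.

no error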